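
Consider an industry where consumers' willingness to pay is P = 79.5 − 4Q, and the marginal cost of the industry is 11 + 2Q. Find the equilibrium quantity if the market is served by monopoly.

The monopolist equates marginal revenue to marginal cost: 79.5 − 8Q = 11 + 2Q, so Q = 6.85. From demand, P = 52.1.

Q = 6.85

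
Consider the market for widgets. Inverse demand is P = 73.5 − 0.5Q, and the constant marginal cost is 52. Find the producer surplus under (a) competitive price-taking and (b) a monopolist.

Competition: PS = 0; Monopoly: PS = 231.125

Competitive firms price at marginal cost: P = 52, giving Q = 43.
PS = (52 − 52)·43 = 0.
The monopolist equates marginal revenue to marginal cost: 73.5 − Q = 52, so Q = 21.5. From demand, P = 62.75.
PS = (62.75 − 52)·21.5 = 231.125.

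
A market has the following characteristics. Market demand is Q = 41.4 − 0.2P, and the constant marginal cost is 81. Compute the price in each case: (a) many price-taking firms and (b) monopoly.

Competition: P = 81; Monopoly: P = 144

Inverting demand: P = 207 − 5Q.
Competitive firms price at marginal cost: P = 81, giving Q = 25.2.
Monopoly sets MR = MC: 207 − 10Q = 81 ⇒ Q = 12.6, P = 207 − 5·12.6 = 144.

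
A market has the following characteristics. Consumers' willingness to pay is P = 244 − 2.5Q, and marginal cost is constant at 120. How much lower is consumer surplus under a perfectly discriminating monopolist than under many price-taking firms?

CS falls by 3075.2

Under competition P = MC = 120, so Q = (244 − 120)/2.5 = 49.6.
CS = ½·(244 − 120)·49.6 = 3075.2.
With perfect price discrimination, output is the efficient level Q = 49.6 (where demand meets MC), but every buyer pays their willingness to pay: CS = 0 and PS = total surplus.
CS = 0.
Change in consumer surplus: 0 − 3075.2 = −3075.2.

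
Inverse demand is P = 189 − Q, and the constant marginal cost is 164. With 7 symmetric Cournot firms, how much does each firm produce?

q_i = 3.125

With 7 symmetric Cournot firms, each firm's FOC gives 189 − 8q = 164, so q = 3.125, Q = 7·3.125 = 21.875, and P = 167.125.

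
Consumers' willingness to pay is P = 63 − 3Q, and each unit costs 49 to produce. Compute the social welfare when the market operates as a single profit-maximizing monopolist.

A monopolist chooses Q where MR = MC. MR = 63 − 6Q; setting this equal to 49 gives Q = 7/3 and P = 56.
CS = ½·(63 − 56)·7/3 = 49/6; PS = (56 − 49)·7/3 = 49/3; TS = 24.5.

TS = 24.5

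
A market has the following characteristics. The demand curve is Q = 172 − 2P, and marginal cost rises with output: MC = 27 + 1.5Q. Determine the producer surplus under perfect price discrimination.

PS = 870.25

Inverting demand: P = 86 − 0.5Q.
Under first-degree price discrimination the firm charges each unit its demand price and produces up to where P = MC, i.e. Q = 29.5. Consumer surplus is zero; producer surplus equals total surplus.
PS = ½·(86 − 27)·29.5 = 870.25.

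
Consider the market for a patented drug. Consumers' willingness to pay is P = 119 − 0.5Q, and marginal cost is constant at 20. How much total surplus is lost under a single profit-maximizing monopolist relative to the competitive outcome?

Under competition P = MC = 20, so Q = (119 − 20)/0.5 = 198.
Monopoly sets MR = MC: 119 − Q = 20 ⇒ Q = 99, P = 119 − 0.5·99 = 69.5.
DWL is the triangle between Q = 99 and Q = 198: ½·(198 − 99)·(69.5 − 20) = 2450.25.

DWL = 2450.25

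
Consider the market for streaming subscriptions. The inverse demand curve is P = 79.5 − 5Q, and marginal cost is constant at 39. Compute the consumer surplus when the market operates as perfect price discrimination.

CS = 0

A perfectly discriminating monopolist sells every unit with P(Q) ≥ MC(Q), so output equals the competitive quantity Q = 8.1. Each buyer pays their reservation price, so CS = 0 and the firm captures all surplus.
CS = 0.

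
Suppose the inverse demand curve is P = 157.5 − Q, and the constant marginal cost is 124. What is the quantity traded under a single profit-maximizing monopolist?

Q = 16.75

A monopolist chooses Q where MR = MC. MR = 157.5 − 2Q; setting this equal to 124 gives Q = 16.75 and P = 140.75.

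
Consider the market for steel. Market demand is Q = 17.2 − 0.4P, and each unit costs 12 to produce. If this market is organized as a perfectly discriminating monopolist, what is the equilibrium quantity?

Inverting demand: P = 43 − 2.5Q.
Under first-degree price discrimination the firm charges each unit its demand price and produces up to where P = MC, i.e. Q = 12.4. Consumer surplus is zero; producer surplus equals total surplus.

Q = 12.4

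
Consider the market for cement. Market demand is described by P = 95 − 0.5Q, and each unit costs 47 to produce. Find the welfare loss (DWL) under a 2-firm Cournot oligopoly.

DWL = 256

Under competition P = MC = 47, so Q = (95 − 47)/0.5 = 96.
Cournot with 2 identical firms: the symmetric best-response condition is 95 − 1.5q = 47. Each firm produces q = 32, total output Q = 64, price P = 63.
DWL is the triangle between Q = 64 and Q = 96: ½·(96 − 64)·(63 − 47) = 256.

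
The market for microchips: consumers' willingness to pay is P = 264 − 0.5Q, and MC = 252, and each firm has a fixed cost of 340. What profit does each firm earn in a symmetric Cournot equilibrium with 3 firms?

π_i = −322

In a 3-firm Cournot equilibrium, symmetry and the first-order condition give q = (264 − 252)/(2) = 6. So Q = 18 and P = 255.
Each firm's profit = (255 − 252)·6 − 340 = −322.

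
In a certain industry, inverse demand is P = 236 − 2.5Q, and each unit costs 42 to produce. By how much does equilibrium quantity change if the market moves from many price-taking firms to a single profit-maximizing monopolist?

Competitive firms price at marginal cost: P = 42, giving Q = 77.6.
A monopolist chooses Q where MR = MC. MR = 236 − 5Q; setting this equal to 42 gives Q = 38.8 and P = 139.
Change in equilibrium quantity: 38.8 − 77.6 = −38.8.

Equilibrium quantity falls by 38.8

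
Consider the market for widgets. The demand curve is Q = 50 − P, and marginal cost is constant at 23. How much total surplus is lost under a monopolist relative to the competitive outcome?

DWL = 91.125

Inverting demand: P = 50 − Q.
Under competition P = MC = 23, so Q = (50 − 23)/1 = 27.
The monopolist equates marginal revenue to marginal cost: 50 − 2Q = 23, so Q = 13.5. From demand, P = 36.5.
DWL is the triangle between Q = 13.5 and Q = 27: ½·(27 − 13.5)·(36.5 − 23) = 91.125.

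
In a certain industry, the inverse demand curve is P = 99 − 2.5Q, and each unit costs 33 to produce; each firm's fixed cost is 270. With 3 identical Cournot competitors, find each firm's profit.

In a 3-firm Cournot equilibrium, symmetry and the first-order condition give q = (99 − 33)/(10) = 6.6. So Q = 19.8 and P = 49.5.
Each firm's profit = (49.5 − 33)·6.6 − 270 = −161.1.

π_i = −161.1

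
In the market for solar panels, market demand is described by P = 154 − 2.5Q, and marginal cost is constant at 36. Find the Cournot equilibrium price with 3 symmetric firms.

In a 3-firm Cournot equilibrium, symmetry and the first-order condition give q = (154 − 36)/(10) = 11.8. So Q = 35.4 and P = 65.5.

P = 65.5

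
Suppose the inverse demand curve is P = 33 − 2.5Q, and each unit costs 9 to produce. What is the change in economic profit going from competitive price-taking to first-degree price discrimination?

π rises by 115.2

Under competition P = MC = 9, so Q = (33 − 9)/2.5 = 9.6.
Profit = (9 − 9)·9.6 = 0.
With perfect price discrimination, output is the efficient level Q = 9.6 (where demand meets MC), but every buyer pays their willingness to pay: CS = 0 and PS = total surplus.
PS equals the full surplus area, 115.2. Profit = 115.2 = 115.2.
Change in economic profit: 115.2 − 0 = 115.2.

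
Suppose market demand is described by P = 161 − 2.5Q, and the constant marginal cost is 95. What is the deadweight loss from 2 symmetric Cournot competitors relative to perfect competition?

Perfect competition: P = MC = 95, so 161 − 2.5Q = 95 and Q = 26.4.
In a 2-firm Cournot equilibrium, symmetry and the first-order condition give q = (161 − 95)/(7.5) = 8.8. So Q = 17.6 and P = 117.
DWL is the triangle between Q = 17.6 and Q = 26.4: ½·(26.4 − 17.6)·(117 − 95) = 96.8.

DWL = 96.8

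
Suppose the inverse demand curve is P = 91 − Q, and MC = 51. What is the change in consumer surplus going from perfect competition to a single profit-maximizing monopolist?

Perfect competition: P = MC = 51, so 91 − Q = 51 and Q = 40.
CS = ½·(91 − 51)·40 = 800.
The monopolist equates marginal revenue to marginal cost: 91 − 2Q = 51, so Q = 20. From demand, P = 71.
CS = ½·(91 − 71)·20 = 200.
Change in consumer surplus: 200 − 800 = −600.

CS falls by 600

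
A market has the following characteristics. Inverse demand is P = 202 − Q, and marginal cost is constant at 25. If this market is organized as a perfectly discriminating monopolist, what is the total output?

Q = 177

A perfectly discriminating monopolist sells every unit with P(Q) ≥ MC(Q), so output equals the competitive quantity Q = 177. Each buyer pays their reservation price, so CS = 0 and the firm captures all surplus.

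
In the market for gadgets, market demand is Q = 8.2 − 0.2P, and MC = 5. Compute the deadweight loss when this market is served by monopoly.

DWL = 32.4

Inverting demand: P = 41 − 5Q.
Perfect competition: P = MC = 5, so 41 − 5Q = 5 and Q = 7.2.
A monopolist chooses Q where MR = MC. MR = 41 − 10Q; setting this equal to 5 gives Q = 3.6 and P = 23.
DWL is the triangle between Q = 3.6 and Q = 7.2: ½·(7.2 − 3.6)·(23 − 5) = 32.4.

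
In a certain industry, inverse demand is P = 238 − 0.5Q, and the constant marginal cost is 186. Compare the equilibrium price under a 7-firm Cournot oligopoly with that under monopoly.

Cournot: P = 192.5; Monopoly: P = 212

With 7 symmetric Cournot firms, each firm's FOC gives 238 − 4q = 186, so q = 13, Q = 7·13 = 91, and P = 192.5.
Monopoly sets MR = MC: 238 − Q = 186 ⇒ Q = 52, P = 238 − 0.5·52 = 212.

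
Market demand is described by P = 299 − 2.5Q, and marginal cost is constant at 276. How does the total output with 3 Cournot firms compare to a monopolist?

Cournot: Q = 6.9; Monopoly: Q = 4.6

Cournot with 3 identical firms: the symmetric best-response condition is 299 − 10q = 276. Each firm produces q = 2.3, total output Q = 6.9, price P = 281.75.
The monopolist equates marginal revenue to marginal cost: 299 − 5Q = 276, so Q = 4.6. From demand, P = 287.5.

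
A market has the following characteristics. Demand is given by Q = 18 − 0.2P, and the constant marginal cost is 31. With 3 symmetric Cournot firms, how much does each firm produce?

Inverting demand: P = 90 − 5Q.
With 3 symmetric Cournot firms, each firm's FOC gives 90 − 20q = 31, so q = 2.95, Q = 3·2.95 = 8.85, and P = 45.75.

q_i = 2.95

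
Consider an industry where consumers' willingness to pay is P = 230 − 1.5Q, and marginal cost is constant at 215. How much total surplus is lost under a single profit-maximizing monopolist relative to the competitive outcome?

DWL = 18.75

Perfect competition: P = MC = 215, so 230 − 1.5Q = 215 and Q = 10.
The monopolist equates marginal revenue to marginal cost: 230 − 3Q = 215, so Q = 5. From demand, P = 222.5.
DWL is the triangle between Q = 5 and Q = 10: ½·(10 − 5)·(222.5 − 215) = 18.75.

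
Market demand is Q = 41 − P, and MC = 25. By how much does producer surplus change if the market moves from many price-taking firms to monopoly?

PS rises by 64

Inverting demand: P = 41 − Q.
Competitive firms price at marginal cost: P = 25, giving Q = 16.
PS = (25 − 25)·16 = 0.
A monopolist chooses Q where MR = MC. MR = 41 − 2Q; setting this equal to 25 gives Q = 8 and P = 33.
PS = (33 − 25)·8 = 64.
Change in producer surplus: 64 − 0 = 64.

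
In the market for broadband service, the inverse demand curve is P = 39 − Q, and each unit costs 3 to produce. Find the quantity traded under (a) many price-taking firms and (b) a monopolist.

Competition: Q = 36; Monopoly: Q = 18

Under competition P = MC = 3, so Q = (39 − 3)/1 = 36.
A monopolist chooses Q where MR = MC. MR = 39 − 2Q; setting this equal to 3 gives Q = 18 and P = 21.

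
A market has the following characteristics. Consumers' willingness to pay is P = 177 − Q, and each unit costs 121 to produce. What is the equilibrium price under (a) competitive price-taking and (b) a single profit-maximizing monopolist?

Under competition P = MC = 121, so Q = (177 − 121)/1 = 56.
A monopolist chooses Q where MR = MC. MR = 177 − 2Q; setting this equal to 121 gives Q = 28 and P = 149.

Competition: P = 121; Monopoly: P = 149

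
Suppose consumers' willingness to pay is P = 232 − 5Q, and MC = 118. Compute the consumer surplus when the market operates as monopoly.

CS = 324.9

Monopoly sets MR = MC: 232 − 10Q = 118 ⇒ Q = 11.4, P = 232 − 5·11.4 = 175.
CS = ½·(232 − 175)·11.4 = 324.9.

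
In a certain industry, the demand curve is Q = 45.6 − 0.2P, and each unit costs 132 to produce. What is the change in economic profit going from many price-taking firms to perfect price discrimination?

π rises by 921.6

Inverting demand: P = 228 − 5Q.
Under competition P = MC = 132, so Q = (228 − 132)/5 = 19.2.
Profit = (132 − 132)·19.2 = 0.
With perfect price discrimination, output is the efficient level Q = 19.2 (where demand meets MC), but every buyer pays their willingness to pay: CS = 0 and PS = total surplus.
PS equals the full surplus area, 921.6. Profit = 921.6 = 921.6.
Change in economic profit: 921.6 − 0 = 921.6.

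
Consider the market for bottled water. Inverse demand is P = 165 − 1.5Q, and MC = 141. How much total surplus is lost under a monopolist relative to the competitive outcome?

Under competition P = MC = 141, so Q = (165 − 141)/1.5 = 16.
A monopolist chooses Q where MR = MC. MR = 165 − 3Q; setting this equal to 141 gives Q = 8 and P = 153.
DWL is the triangle between Q = 8 and Q = 16: ½·(16 − 8)·(153 − 141) = 48.

DWL = 48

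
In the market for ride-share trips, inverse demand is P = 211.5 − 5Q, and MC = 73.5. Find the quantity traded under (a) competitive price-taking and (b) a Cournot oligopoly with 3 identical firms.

Perfect competition: P = MC = 73.5, so 211.5 − 5Q = 73.5 and Q = 27.6.
Cournot with 3 identical firms: the symmetric best-response condition is 211.5 − 20q = 73.5. Each firm produces q = 6.9, total output Q = 20.7, price P = 108.

Competition: Q = 27.6; Cournot: Q = 20.7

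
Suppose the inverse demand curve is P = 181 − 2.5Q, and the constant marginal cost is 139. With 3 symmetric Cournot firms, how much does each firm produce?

q_i = 4.2

In a 3-firm Cournot equilibrium, symmetry and the first-order condition give q = (181 − 139)/(10) = 4.2. So Q = 12.6 and P = 149.5.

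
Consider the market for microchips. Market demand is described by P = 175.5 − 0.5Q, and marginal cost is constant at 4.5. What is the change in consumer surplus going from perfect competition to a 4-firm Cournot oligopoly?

Consumer surplus falls by 10526.76

Competitive firms price at marginal cost: P = 4.5, giving Q = 342.
CS = ½·(175.5 − 4.5)·342 = 29241.
In a 4-firm Cournot equilibrium, symmetry and the first-order condition give q = (175.5 − 4.5)/(2.5) = 68.4. So Q = 273.6 and P = 38.7.
CS = ½·(175.5 − 38.7)·273.6 = 18714.24.
Change in consumer surplus: 18714.24 − 29241 = −10526.76.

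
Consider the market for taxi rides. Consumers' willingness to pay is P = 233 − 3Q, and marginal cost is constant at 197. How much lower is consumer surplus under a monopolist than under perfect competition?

CS falls by 162

Perfect competition: P = MC = 197, so 233 − 3Q = 197 and Q = 12.
CS = ½·(233 − 197)·12 = 216.
A monopolist chooses Q where MR = MC. MR = 233 − 6Q; setting this equal to 197 gives Q = 6 and P = 215.
CS = ½·(233 − 215)·6 = 54.
Change in consumer surplus: 54 − 216 = −162.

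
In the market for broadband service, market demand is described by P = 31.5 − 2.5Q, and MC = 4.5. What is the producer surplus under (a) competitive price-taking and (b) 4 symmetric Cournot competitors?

Competition: PS = 0; Cournot: PS = 46.656

Perfect competition: P = MC = 4.5, so 31.5 − 2.5Q = 4.5 and Q = 10.8.
PS = (4.5 − 4.5)·10.8 = 0.
With 4 symmetric Cournot firms, each firm's FOC gives 31.5 − 12.5q = 4.5, so q = 2.16, Q = 4·2.16 = 8.64, and P = 9.9.
PS = (9.9 − 4.5)·8.64 = 46.656.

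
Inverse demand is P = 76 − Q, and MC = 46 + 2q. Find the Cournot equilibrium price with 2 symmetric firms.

P = 64

Cournot with 2 identical firms: the symmetric best-response condition is 76 − 3q = 46 + 2q. Each firm produces q = 6, total output Q = 12, price P = 64.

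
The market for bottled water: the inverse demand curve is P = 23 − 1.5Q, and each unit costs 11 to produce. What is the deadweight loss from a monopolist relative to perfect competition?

Competitive firms price at marginal cost: P = 11, giving Q = 8.
A monopolist chooses Q where MR = MC. MR = 23 − 3Q; setting this equal to 11 gives Q = 4 and P = 17.
DWL is the triangle between Q = 4 and Q = 8: ½·(8 − 4)·(17 − 11) = 12.

DWL = 12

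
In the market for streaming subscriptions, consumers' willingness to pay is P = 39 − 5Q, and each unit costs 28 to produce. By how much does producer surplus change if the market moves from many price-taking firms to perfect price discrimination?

Perfect competition: P = MC = 28, so 39 − 5Q = 28 and Q = 2.2.
PS = (28 − 28)·2.2 = 0.
With perfect price discrimination, output is the efficient level Q = 2.2 (where demand meets MC), but every buyer pays their willingness to pay: CS = 0 and PS = total surplus.
PS = ½·(39 − 28)·2.2 = 12.1.
Change in producer surplus: 12.1 − 0 = 12.1.

PS rises by 12.1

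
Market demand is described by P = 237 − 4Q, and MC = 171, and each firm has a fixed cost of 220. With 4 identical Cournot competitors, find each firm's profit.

π_i = −176.44

Cournot with 4 identical firms: the symmetric best-response condition is 237 − 20q = 171. Each firm produces q = 3.3, total output Q = 13.2, price P = 184.2.
Each firm's profit = (184.2 − 171)·3.3 − 220 = −176.44.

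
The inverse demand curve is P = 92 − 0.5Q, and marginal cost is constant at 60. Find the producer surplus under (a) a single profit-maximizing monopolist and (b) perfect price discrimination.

A monopolist chooses Q where MR = MC. MR = 92 − Q; setting this equal to 60 gives Q = 32 and P = 76.
PS = (76 − 60)·32 = 512.
With perfect price discrimination, output is the efficient level Q = 64 (where demand meets MC), but every buyer pays their willingness to pay: CS = 0 and PS = total surplus.
PS = ½·(92 − 60)·64 = 1024.

Monopoly: PS = 512; Perfect PD: PS = 1024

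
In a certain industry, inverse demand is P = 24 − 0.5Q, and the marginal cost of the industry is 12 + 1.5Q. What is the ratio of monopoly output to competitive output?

The monopolist equates marginal revenue to marginal cost: 24 − Q = 12 + 1.5Q, so Q = 4.8. From demand, P = 21.6.
Competitive equilibrium sets price equal to marginal cost: 24 − 0.5Q = 12 + 1.5Q, so Q = 6 and P = 21.
Ratio Q_m/Q_c = 4.8/6 = 0.8.

Q_m/Q_c = 0.8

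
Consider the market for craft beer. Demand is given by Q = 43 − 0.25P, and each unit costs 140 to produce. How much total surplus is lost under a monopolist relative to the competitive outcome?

Inverting demand: P = 172 − 4Q.
Competitive firms price at marginal cost: P = 140, giving Q = 8.
Monopoly sets MR = MC: 172 − 8Q = 140 ⇒ Q = 4, P = 172 − 4·4 = 156.
DWL is the triangle between Q = 4 and Q = 8: ½·(8 − 4)·(156 − 140) = 32.

DWL = 32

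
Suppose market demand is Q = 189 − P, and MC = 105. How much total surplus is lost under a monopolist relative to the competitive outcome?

DWL = 882

Inverting demand: P = 189 − Q.
Under competition P = MC = 105, so Q = (189 − 105)/1 = 84.
The monopolist equates marginal revenue to marginal cost: 189 − 2Q = 105, so Q = 42. From demand, P = 147.
DWL is the triangle between Q = 42 and Q = 84: ½·(84 − 42)·(147 − 105) = 882.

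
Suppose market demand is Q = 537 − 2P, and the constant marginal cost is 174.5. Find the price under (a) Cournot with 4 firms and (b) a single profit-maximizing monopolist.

Inverting demand: P = 268.5 − 0.5Q.
With 4 symmetric Cournot firms, each firm's FOC gives 268.5 − 2.5q = 174.5, so q = 37.6, Q = 4·37.6 = 150.4, and P = 193.3.
Monopoly sets MR = MC: 268.5 − Q = 174.5 ⇒ Q = 94, P = 268.5 − 0.5·94 = 221.5.

Cournot: P = 193.3; Monopoly: P = 221.5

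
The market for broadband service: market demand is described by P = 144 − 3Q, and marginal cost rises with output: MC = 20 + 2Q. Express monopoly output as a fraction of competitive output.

Q_m/Q_c = 0.625

A monopolist chooses Q where MR = MC. MR = 144 − 6Q; setting this equal to 20 + 2Q gives Q = 15.5 and P = 97.5.
Under competition P = MC: 144 − 3Q = 20 + 2Q ⇒ Q = 24.8, P = 69.6.
Ratio Q_m/Q_c = 15.5/24.8 = 0.625.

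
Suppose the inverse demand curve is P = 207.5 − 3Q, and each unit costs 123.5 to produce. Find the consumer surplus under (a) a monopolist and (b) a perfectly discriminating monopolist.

The monopolist equates marginal revenue to marginal cost: 207.5 − 6Q = 123.5, so Q = 14. From demand, P = 165.5.
CS = ½·(207.5 − 165.5)·14 = 294.
A perfectly discriminating monopolist sells every unit with P(Q) ≥ MC(Q), so output equals the competitive quantity Q = 28. Each buyer pays their reservation price, so CS = 0 and the firm captures all surplus.
CS = 0.

Monopoly: CS = 294; Perfect PD: CS = 0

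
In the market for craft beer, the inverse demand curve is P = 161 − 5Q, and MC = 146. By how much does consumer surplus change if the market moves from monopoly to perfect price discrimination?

A monopolist chooses Q where MR = MC. MR = 161 − 10Q; setting this equal to 146 gives Q = 1.5 and P = 153.5.
CS = ½·(161 − 153.5)·1.5 = 5.625.
Under first-degree price discrimination the firm charges each unit its demand price and produces up to where P = MC, i.e. Q = 3. Consumer surplus is zero; producer surplus equals total surplus.
CS = 0.
Change in consumer surplus: 0 − 5.625 = −5.625.

CS falls by 5.625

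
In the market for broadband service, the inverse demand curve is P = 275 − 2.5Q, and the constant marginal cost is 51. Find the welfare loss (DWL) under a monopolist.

Under competition P = MC = 51, so Q = (275 − 51)/2.5 = 89.6.
The monopolist equates marginal revenue to marginal cost: 275 − 5Q = 51, so Q = 44.8. From demand, P = 163.
DWL is the triangle between Q = 44.8 and Q = 89.6: ½·(89.6 − 44.8)·(163 − 51) = 2508.8.

DWL = 2508.8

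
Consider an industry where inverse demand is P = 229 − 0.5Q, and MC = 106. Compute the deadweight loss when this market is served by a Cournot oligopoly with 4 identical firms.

DWL = 605.16

Under competition P = MC = 106, so Q = (229 − 106)/0.5 = 246.
Cournot with 4 identical firms: the symmetric best-response condition is 229 − 2.5q = 106. Each firm produces q = 49.2, total output Q = 196.8, price P = 130.6.
DWL is the triangle between Q = 196.8 and Q = 246: ½·(246 − 196.8)·(130.6 − 106) = 605.16.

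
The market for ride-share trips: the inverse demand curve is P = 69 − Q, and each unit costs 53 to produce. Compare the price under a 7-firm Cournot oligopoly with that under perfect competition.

With 7 symmetric Cournot firms, each firm's FOC gives 69 − 8q = 53, so q = 2, Q = 7·2 = 14, and P = 55.
Competitive firms price at marginal cost: P = 53, giving Q = 16.

Cournot: P = 55; Competition: P = 53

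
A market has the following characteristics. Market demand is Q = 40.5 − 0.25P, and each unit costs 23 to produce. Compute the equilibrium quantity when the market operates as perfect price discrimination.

Inverting demand: P = 162 − 4Q.
With perfect price discrimination, output is the efficient level Q = 34.75 (where demand meets MC), but every buyer pays their willingness to pay: CS = 0 and PS = total surplus.

Q = 34.75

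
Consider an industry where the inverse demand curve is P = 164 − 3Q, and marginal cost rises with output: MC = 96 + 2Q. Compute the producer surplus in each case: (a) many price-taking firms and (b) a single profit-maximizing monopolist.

Competition: PS = 184.96; Monopoly: PS = 289

Competitive equilibrium sets price equal to marginal cost: 164 − 3Q = 96 + 2Q, so Q = 13.6 and P = 123.2.
PS = P·Q − VC(Q) = 123.2·13.6 − (96·13.6 + ½·2·13.6²) = 184.96.
Monopoly sets MR = MC: 164 − 6Q = 96 + 2Q ⇒ Q = 8.5, P = 164 − 3·8.5 = 138.5.
PS = P·Q − VC(Q) = 138.5·8.5 − (96·8.5 + ½·2·8.5²) = 289.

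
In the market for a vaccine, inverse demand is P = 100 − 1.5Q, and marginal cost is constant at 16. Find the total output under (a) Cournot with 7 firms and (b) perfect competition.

With 7 symmetric Cournot firms, each firm's FOC gives 100 − 12q = 16, so q = 7, Q = 7·7 = 49, and P = 26.5.
Competitive firms price at marginal cost: P = 16, giving Q = 56.

Cournot: Q = 49; Competition: Q = 56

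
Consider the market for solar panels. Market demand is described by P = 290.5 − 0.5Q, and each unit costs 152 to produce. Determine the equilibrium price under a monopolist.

P = 221.25

A monopolist chooses Q where MR = MC. MR = 290.5 − Q; setting this equal to 152 gives Q = 138.5 and P = 221.25.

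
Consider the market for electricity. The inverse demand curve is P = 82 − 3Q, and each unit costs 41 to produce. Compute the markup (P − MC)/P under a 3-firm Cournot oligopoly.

Lerner index = 0.2

In a 3-firm Cournot equilibrium, symmetry and the first-order condition give q = (82 − 41)/(12) = 41/12. So Q = 10.25 and P = 51.25.
Lerner index = (P − MC)/P = (51.25 − 41)/51.25 = 0.2.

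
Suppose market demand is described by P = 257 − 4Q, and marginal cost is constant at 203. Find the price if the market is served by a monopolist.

P = 230

The monopolist equates marginal revenue to marginal cost: 257 − 8Q = 203, so Q = 6.75. From demand, P = 230.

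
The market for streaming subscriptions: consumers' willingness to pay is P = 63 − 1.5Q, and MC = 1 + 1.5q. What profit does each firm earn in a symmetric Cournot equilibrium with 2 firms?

π_i = 240.25

With 2 symmetric Cournot firms, each firm's FOC gives 63 − 4.5q = 1 + 1.5q, so q = 31/3, Q = 2·31/3 = 62/3, and P = 32.
Each firm's profit = 32·31/3 − (1·31/3 + ½·1.5·(31/3)²) = 240.25.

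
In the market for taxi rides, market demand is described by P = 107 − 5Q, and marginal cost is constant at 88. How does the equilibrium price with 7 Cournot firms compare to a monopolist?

Cournot: P = 90.375; Monopoly: P = 97.5

In a 7-firm Cournot equilibrium, symmetry and the first-order condition give q = (107 − 88)/(40) = 0.475. So Q = 3.325 and P = 90.375.
A monopolist chooses Q where MR = MC. MR = 107 − 10Q; setting this equal to 88 gives Q = 1.9 and P = 97.5.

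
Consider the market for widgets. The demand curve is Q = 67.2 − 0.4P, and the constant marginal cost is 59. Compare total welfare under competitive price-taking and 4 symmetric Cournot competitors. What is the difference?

Total welfare falls by 95.048

Inverting demand: P = 168 − 2.5Q.
Perfect competition: P = MC = 59, so 168 − 2.5Q = 59 and Q = 43.6.
CS = ½·(168 − 59)·43.6 = 2376.2; PS = (59 − 59)·43.6 = 0; TS = 2376.2.
Cournot with 4 identical firms: the symmetric best-response condition is 168 − 12.5q = 59. Each firm produces q = 8.72, total output Q = 34.88, price P = 80.8.
CS = ½·(168 − 80.8)·34.88 = 1520.768; PS = (80.8 − 59)·34.88 = 760.384; TS = 2281.152.
Change in total welfare: 2281.152 − 2376.2 = −95.048.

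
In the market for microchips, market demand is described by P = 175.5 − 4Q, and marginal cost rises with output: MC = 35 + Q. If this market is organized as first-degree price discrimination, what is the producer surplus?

PS = 1974.025

Under first-degree price discrimination the firm charges each unit its demand price and produces up to where P = MC, i.e. Q = 28.1. Consumer surplus is zero; producer surplus equals total surplus.
PS = ½·(175.5 − 35)·28.1 = 1974.025.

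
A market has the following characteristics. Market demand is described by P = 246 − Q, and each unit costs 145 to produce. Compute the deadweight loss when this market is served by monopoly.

DWL = 1275.125

Competitive firms price at marginal cost: P = 145, giving Q = 101.
Monopoly sets MR = MC: 246 − 2Q = 145 ⇒ Q = 50.5, P = 246 − 50.5 = 195.5.
DWL is the triangle between Q = 50.5 and Q = 101: ½·(101 − 50.5)·(195.5 − 145) = 1275.125.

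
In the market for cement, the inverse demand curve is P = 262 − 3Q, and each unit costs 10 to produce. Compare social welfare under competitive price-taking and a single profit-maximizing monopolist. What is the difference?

Social welfare falls by 2646

Under competition P = MC = 10, so Q = (262 − 10)/3 = 84.
CS = ½·(262 − 10)·84 = 10584; PS = (10 − 10)·84 = 0; TS = 10584.
The monopolist equates marginal revenue to marginal cost: 262 − 6Q = 10, so Q = 42. From demand, P = 136.
CS = ½·(262 − 136)·42 = 2646; PS = (136 − 10)·42 = 5292; TS = 7938.
Change in social welfare: 7938 − 10584 = −2646.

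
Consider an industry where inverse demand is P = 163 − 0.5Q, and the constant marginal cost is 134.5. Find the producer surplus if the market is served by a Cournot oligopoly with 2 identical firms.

PS = 361

With 2 symmetric Cournot firms, each firm's FOC gives 163 − 1.5q = 134.5, so q = 19, Q = 2·19 = 38, and P = 144.
PS = (144 − 134.5)·38 = 361.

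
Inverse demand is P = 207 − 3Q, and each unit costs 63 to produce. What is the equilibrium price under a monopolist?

Monopoly sets MR = MC: 207 − 6Q = 63 ⇒ Q = 24, P = 207 − 3·24 = 135.

P = 135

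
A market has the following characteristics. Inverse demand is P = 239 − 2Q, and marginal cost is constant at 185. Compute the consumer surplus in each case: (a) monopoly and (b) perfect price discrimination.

Monopoly sets MR = MC: 239 − 4Q = 185 ⇒ Q = 13.5, P = 239 − 2·13.5 = 212.
CS = ½·(239 − 212)·13.5 = 182.25.
Under first-degree price discrimination the firm charges each unit its demand price and produces up to where P = MC, i.e. Q = 27. Consumer surplus is zero; producer surplus equals total surplus.
CS = 0.

Monopoly: CS = 182.25; Perfect PD: CS = 0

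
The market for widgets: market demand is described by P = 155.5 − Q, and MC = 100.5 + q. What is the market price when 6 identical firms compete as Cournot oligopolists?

With 6 symmetric Cournot firms, each firm's FOC gives 155.5 − 7q = 100.5 + q, so q = 6.875, Q = 6·6.875 = 41.25, and P = 114.25.

P = 114.25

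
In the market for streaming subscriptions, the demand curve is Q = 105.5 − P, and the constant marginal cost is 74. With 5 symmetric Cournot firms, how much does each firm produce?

Inverting demand: P = 105.5 − Q.
In a 5-firm Cournot equilibrium, symmetry and the first-order condition give q = (105.5 − 74)/(6) = 5.25. So Q = 26.25 and P = 79.25.

q_i = 5.25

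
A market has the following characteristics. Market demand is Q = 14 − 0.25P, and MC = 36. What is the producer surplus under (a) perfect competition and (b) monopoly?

Competition: PS = 0; Monopoly: PS = 25

Inverting demand: P = 56 − 4Q.
Under competition P = MC = 36, so Q = (56 − 36)/4 = 5.
PS = (36 − 36)·5 = 0.
Monopoly sets MR = MC: 56 − 8Q = 36 ⇒ Q = 2.5, P = 56 − 4·2.5 = 46.
PS = (46 − 36)·2.5 = 25.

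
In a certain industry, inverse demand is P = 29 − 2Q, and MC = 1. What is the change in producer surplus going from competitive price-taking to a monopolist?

Producer surplus rises by 98

Competitive firms price at marginal cost: P = 1, giving Q = 14.
PS = (1 − 1)·14 = 0.
Monopoly sets MR = MC: 29 − 4Q = 1 ⇒ Q = 7, P = 29 − 2·7 = 15.
PS = (15 − 1)·7 = 98.
Change in producer surplus: 98 − 0 = 98.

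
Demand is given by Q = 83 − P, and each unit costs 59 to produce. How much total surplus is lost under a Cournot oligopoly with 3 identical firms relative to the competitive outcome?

Inverting demand: P = 83 − Q.
Competitive firms price at marginal cost: P = 59, giving Q = 24.
In a 3-firm Cournot equilibrium, symmetry and the first-order condition give q = (83 − 59)/(4) = 6. So Q = 18 and P = 65.
DWL is the triangle between Q = 18 and Q = 24: ½·(24 − 18)·(65 − 59) = 18.

DWL = 18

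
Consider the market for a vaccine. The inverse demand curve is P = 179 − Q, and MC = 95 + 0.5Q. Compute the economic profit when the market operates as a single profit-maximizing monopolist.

Profit = 1411.2

Monopoly sets MR = MC: 179 − 2Q = 95 + 0.5Q ⇒ Q = 33.6, P = 179 − 33.6 = 145.4.
Profit = 145.4·33.6 − (95·33.6 + ½·0.5·33.6²) = 1411.2.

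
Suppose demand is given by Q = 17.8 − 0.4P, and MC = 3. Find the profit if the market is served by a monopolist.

Profit = 172.225

Inverting demand: P = 44.5 − 2.5Q.
Monopoly sets MR = MC: 44.5 − 5Q = 3 ⇒ Q = 8.3, P = 44.5 − 2.5·8.3 = 23.75.
Profit = (23.75 − 3)·8.3 = 172.225.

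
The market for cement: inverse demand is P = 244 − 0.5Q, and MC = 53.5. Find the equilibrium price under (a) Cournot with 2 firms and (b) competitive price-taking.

Cournot: P = 117; Competition: P = 53.5

Cournot with 2 identical firms: the symmetric best-response condition is 244 − 1.5q = 53.5. Each firm produces q = 127, total output Q = 254, price P = 117.
Competitive firms price at marginal cost: P = 53.5, giving Q = 381.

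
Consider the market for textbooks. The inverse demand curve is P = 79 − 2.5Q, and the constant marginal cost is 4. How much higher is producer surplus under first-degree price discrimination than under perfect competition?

Competitive firms price at marginal cost: P = 4, giving Q = 30.
PS = (4 − 4)·30 = 0.
With perfect price discrimination, output is the efficient level Q = 30 (where demand meets MC), but every buyer pays their willingness to pay: CS = 0 and PS = total surplus.
PS = ½·(79 − 4)·30 = 1125.
Change in producer surplus: 1125 − 0 = 1125.

Producer surplus rises by 1125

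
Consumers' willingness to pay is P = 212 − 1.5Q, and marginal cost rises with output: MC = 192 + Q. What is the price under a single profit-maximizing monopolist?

P = 204.5

Monopoly sets MR = MC: 212 − 3Q = 192 + Q ⇒ Q = 5, P = 212 − 1.5·5 = 204.5.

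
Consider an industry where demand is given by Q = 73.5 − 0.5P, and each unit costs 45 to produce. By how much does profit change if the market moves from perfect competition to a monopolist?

Inverting demand: P = 147 − 2Q.
Under competition P = MC = 45, so Q = (147 − 45)/2 = 51.
Profit = (45 − 45)·51 = 0.
A monopolist chooses Q where MR = MC. MR = 147 − 4Q; setting this equal to 45 gives Q = 25.5 and P = 96.
Profit = (96 − 45)·25.5 = 1300.5.
Change in profit: 1300.5 − 0 = 1300.5.

Profit rises by 1300.5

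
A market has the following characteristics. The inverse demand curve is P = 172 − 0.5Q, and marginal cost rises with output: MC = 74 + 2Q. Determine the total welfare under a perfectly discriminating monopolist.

A perfectly discriminating monopolist sells every unit with P(Q) ≥ MC(Q), so output equals the competitive quantity Q = 39.2. Each buyer pays their reservation price, so CS = 0 and the firm captures all surplus.
TS = 1920.8 (equal to competitive TS).

TS = 1920.8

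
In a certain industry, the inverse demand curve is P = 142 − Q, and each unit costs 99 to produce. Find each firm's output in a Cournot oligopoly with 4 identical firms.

q_i = 8.6

Cournot with 4 identical firms: the symmetric best-response condition is 142 − 5q = 99. Each firm produces q = 8.6, total output Q = 34.4, price P = 107.6.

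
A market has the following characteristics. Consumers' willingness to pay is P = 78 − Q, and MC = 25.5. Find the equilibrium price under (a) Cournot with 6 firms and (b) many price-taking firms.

With 6 symmetric Cournot firms, each firm's FOC gives 78 − 7q = 25.5, so q = 7.5, Q = 6·7.5 = 45, and P = 33.
Perfect competition: P = MC = 25.5, so 78 − Q = 25.5 and Q = 52.5.

Cournot: P = 33; Competition: P = 25.5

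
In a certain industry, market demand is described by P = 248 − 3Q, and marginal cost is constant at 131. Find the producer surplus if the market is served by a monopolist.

PS = 1140.75

The monopolist equates marginal revenue to marginal cost: 248 − 6Q = 131, so Q = 19.5. From demand, P = 189.5.
PS = (189.5 − 131)·19.5 = 1140.75.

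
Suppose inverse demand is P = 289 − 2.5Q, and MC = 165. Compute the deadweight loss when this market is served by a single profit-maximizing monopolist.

DWL = 768.8

Under competition P = MC = 165, so Q = (289 − 165)/2.5 = 49.6.
Monopoly sets MR = MC: 289 − 5Q = 165 ⇒ Q = 24.8, P = 289 − 2.5·24.8 = 227.
DWL is the triangle between Q = 24.8 and Q = 49.6: ½·(49.6 − 24.8)·(227 − 165) = 768.8.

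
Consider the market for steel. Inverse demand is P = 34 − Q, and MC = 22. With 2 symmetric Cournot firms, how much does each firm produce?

With 2 symmetric Cournot firms, each firm's FOC gives 34 − 3q = 22, so q = 4, Q = 2·4 = 8, and P = 26.

q_i = 4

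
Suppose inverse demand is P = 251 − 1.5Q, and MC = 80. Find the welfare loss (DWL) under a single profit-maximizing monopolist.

DWL = 2436.75

Under competition P = MC = 80, so Q = (251 − 80)/1.5 = 114.
A monopolist chooses Q where MR = MC. MR = 251 − 3Q; setting this equal to 80 gives Q = 57 and P = 165.5.
DWL is the triangle between Q = 57 and Q = 114: ½·(114 − 57)·(165.5 − 80) = 2436.75.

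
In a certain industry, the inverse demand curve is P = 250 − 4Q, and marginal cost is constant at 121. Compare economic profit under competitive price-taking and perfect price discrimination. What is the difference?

Under competition P = MC = 121, so Q = (250 − 121)/4 = 32.25.
Profit = (121 − 121)·32.25 = 0.
Under first-degree price discrimination the firm charges each unit its demand price and produces up to where P = MC, i.e. Q = 32.25. Consumer surplus is zero; producer surplus equals total surplus.
PS equals the full surplus area, 2080.125. Profit = 2080.125 = 2080.125.
Change in economic profit: 2080.125 − 0 = 2080.125.

π rises by 2080.125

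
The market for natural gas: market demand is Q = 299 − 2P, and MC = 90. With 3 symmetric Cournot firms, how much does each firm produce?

Inverting demand: P = 149.5 − 0.5Q.
With 3 symmetric Cournot firms, each firm's FOC gives 149.5 − 2q = 90, so q = 29.75, Q = 3·29.75 = 89.25, and P = 104.875.

q_i = 29.75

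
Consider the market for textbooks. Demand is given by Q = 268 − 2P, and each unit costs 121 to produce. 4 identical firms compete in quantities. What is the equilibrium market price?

Inverting demand: P = 134 − 0.5Q.
Cournot with 4 identical firms: the symmetric best-response condition is 134 − 2.5q = 121. Each firm produces q = 5.2, total output Q = 20.8, price P = 123.6.

P = 123.6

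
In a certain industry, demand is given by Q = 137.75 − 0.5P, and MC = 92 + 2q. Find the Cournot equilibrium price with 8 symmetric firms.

P = 128.7

Inverting demand: P = 275.5 − 2Q.
With 8 symmetric Cournot firms, each firm's FOC gives 275.5 − 18q = 92 + 2q, so q = 9.175, Q = 8·9.175 = 73.4, and P = 128.7.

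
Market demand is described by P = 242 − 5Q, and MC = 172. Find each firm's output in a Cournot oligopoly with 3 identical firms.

q_i = 3.5

Cournot with 3 identical firms: the symmetric best-response condition is 242 − 20q = 172. Each firm produces q = 3.5, total output Q = 10.5, price P = 189.5.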